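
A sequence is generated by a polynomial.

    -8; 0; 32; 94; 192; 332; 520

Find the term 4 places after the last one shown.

1872

First differences: 8  32  62  98  140  188
Second differences: 24  30  36  42  48
Third differences: 6  6  6  6
The third differences are constant (6).
48 + 6 = 54;  188 + 54 = 242;  520 + 242 = 762
54 + 6 = 60;  242 + 60 = 302;  762 + 302 = 1064
60 + 6 = 66;  302 + 66 = 368;  1064 + 368 = 1432
66 + 6 = 72;  368 + 72 = 440;  1432 + 440 = 1872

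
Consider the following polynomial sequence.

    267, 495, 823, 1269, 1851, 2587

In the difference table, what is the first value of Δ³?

18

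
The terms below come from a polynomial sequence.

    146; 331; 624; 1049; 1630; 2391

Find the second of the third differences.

24

D1: 185, 293, 425, 581, 761
D2: 108, 132, 156, 180
D3: 24, 24, 24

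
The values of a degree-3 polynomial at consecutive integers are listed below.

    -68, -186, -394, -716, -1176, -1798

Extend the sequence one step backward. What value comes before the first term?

-16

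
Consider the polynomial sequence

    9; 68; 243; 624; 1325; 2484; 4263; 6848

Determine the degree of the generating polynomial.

D1: 59, 175, 381, 701, 1159, 1779, 2585
D2: 116, 206, 320, 458, 620, 806
D3: 90, 114, 138, 162, 186
D4: 24, 24, 24, 24
The fourth differences are constant, so the polynomial has degree 4.

4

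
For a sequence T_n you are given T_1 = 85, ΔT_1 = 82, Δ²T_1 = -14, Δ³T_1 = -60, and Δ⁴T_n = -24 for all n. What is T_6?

-365

Build the table forward from the leading diagonal:
Fourth differences: -24  -24  -24  -24  -24  -24
Third differences: -60  -84  -108  -132  -156  -180
Second differences: -14  -74  -158  -266  -398  -554
First differences: 82  68  -6  -164  -430  -828
T: 85  167  235  229  65  -365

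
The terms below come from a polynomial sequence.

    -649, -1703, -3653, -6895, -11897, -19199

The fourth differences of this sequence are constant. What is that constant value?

-72

D1: -1054, -1950, -3242, -5002, -7302
D2: -896, -1292, -1760, -2300
D3: -396, -468, -540
D4: -72, -72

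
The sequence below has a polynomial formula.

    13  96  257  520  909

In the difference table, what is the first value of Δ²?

D1: 83, 161, 263, 389
D2: 78, 102, 126
D3: 24, 24

78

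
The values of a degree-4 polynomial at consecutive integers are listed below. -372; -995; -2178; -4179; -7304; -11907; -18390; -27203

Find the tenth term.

First differences: -623, -1183, -2001, -3125, -4603, -6483, -8813
Second differences: -560, -818, -1124, -1478, -1880, -2330
Third differences: -258, -306, -354, -402, -450
Fourth differences: -48, -48, -48, -48
Constant fourth difference = -48, so extend:
-450 − 48 = -498;  -2330 − 498 = -2828;  -8813 − 2828 = -11641;  -27203 − 11641 = -38844
-498 − 48 = -546;  -2828 − 546 = -3374;  -11641 − 3374 = -15015;  -38844 − 15015 = -53859

-53859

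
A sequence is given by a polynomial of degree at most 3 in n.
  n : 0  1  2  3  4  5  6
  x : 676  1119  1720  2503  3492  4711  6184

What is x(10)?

15096

First differences: 443 , 601 , 783 , 989 , 1219 , 1473
Second differences: 158 , 182 , 206 , 230 , 254
Third differences: 24 , 24 , 24 , 24
Third differences constant at 24.
254 + 24 = 278;  1473 + 278 = 1751;  6184 + 1751 = 7935
278 + 24 = 302;  1751 + 302 = 2053;  7935 + 2053 = 9988
302 + 24 = 326;  2053 + 326 = 2379;  9988 + 2379 = 12367
326 + 24 = 350;  2379 + 350 = 2729;  12367 + 2729 = 15096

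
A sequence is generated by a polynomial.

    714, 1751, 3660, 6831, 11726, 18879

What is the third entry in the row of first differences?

3171

First differences: 1037, 1909, 3171, 4895, 7153
Second differences: 872, 1262, 1724, 2258
Third differences: 390, 462, 534
Fourth differences: 72, 72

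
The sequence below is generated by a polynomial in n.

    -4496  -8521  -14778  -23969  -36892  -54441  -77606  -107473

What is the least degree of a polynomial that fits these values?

4

Δ: -4025, -6257, -9191, -12923, -17549, -23165, -29867
Δ²: -2232, -2934, -3732, -4626, -5616, -6702
Δ³: -702, -798, -894, -990, -1086
Δ⁴: -96, -96, -96, -96
The fourth differences are constant, so the polynomial has degree 4.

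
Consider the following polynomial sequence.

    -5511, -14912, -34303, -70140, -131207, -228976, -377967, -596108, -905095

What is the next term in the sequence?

-1330752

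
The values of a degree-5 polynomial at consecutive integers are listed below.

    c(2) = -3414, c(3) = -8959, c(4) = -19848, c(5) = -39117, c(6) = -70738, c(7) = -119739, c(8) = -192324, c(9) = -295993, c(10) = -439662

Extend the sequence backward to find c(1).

D1: -5545  -10889  -19269  -31621  -49001  -72585  -103669  -143669
D2: -5344  -8380  -12352  -17380  -23584  -31084  -40000
D3: -3036  -3972  -5028  -6204  -7500  -8916
D4: -936  -1056  -1176  -1296  -1416
D5: -120  -120  -120  -120
The fifth differences are constant at -120.
Work back: -936 + 120 = -816;  -3036 + 816 = -2220;  -5344 + 2220 = -3124;  -5545 + 3124 = -2421;  -3414 + 2421 = -993

-993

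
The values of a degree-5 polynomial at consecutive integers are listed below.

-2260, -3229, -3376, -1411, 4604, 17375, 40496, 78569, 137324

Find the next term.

Δ: -969, -147, 1965, 6015, 12771, 23121, 38073, 58755
Δ²: 822, 2112, 4050, 6756, 10350, 14952, 20682
Δ³: 1290, 1938, 2706, 3594, 4602, 5730
Δ⁴: 648, 768, 888, 1008, 1128
Δ⁵: 120, 120, 120, 120
Fifth differences constant at 120.
1128 + 120 = 1248;  5730 + 1248 = 6978;  20682 + 6978 = 27660;  58755 + 27660 = 86415;  137324 + 86415 = 223739

223739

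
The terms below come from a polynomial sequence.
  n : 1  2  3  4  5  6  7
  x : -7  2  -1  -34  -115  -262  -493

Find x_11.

9, -3, -33, -81, -147, -231
-12, -30, -48, -66, -84
-18, -18, -18, -18
The third differences are constant (-18).
-84 − 18 = -102;  -231 − 102 = -333;  -493 − 333 = -826
-102 − 18 = -120;  -333 − 120 = -453;  -826 − 453 = -1279
-120 − 18 = -138;  -453 − 138 = -591;  -1279 − 591 = -1870
-138 − 18 = -156;  -591 − 156 = -747;  -1870 − 747 = -2617

-2617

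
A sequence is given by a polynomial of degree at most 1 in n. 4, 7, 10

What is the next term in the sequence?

Δ: 3, 3
First differences constant at 3.
10 + 3 = 13

13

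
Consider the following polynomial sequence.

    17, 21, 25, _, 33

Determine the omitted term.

29

Using the first 3 terms:
First differences: 4, 4
Constant first difference = 4.
Extend forward: 25 + 4 = 29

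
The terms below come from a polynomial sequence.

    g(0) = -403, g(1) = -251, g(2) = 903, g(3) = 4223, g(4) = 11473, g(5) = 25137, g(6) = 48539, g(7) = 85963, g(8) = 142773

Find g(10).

342127

Δ: 152  1154  3320  7250  13664  23402  37424  56810
Δ²: 1002  2166  3930  6414  9738  14022  19386
Δ³: 1164  1764  2484  3324  4284  5364
Δ⁴: 600  720  840  960  1080
Δ⁵: 120  120  120  120
Fifth differences constant at 120.
1080 + 120 = 1200;  5364 + 1200 = 6564;  19386 + 6564 = 25950;  56810 + 25950 = 82760;  142773 + 82760 = 225533
1200 + 120 = 1320;  6564 + 1320 = 7884;  25950 + 7884 = 33834;  82760 + 33834 = 116594;  225533 + 116594 = 342127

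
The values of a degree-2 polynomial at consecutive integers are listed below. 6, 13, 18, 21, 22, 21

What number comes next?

18

Δ: 7  5  3  1  -1
Δ²: -2  -2  -2  -2
Constant second difference = -2, so extend:
-1 − 2 = -3;  21 − 3 = 18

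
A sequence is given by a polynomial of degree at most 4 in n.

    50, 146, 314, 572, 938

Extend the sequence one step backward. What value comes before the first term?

8

First differences: 96  168  258  366
Second differences: 72  90  108
Third differences: 18  18
The third differences are constant at 18.
Work back: 72 − 18 = 54;  96 − 54 = 42;  50 − 42 = 8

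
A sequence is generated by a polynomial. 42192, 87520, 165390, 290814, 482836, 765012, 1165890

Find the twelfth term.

6359910

45328, 77870, 125424, 192022, 282176, 400878
32542, 47554, 66598, 90154, 118702
15012, 19044, 23556, 28548
4032, 4512, 4992
480, 480
Fifth differences constant at 480.
4992 + 480 = 5472;  28548 + 5472 = 34020;  118702 + 34020 = 152722;  400878 + 152722 = 553600;  1165890 + 553600 = 1719490
5472 + 480 = 5952;  34020 + 5952 = 39972;  152722 + 39972 = 192694;  553600 + 192694 = 746294;  1719490 + 746294 = 2465784
5952 + 480 = 6432;  39972 + 6432 = 46404;  192694 + 46404 = 239098;  746294 + 239098 = 985392;  2465784 + 985392 = 3451176
6432 + 480 = 6912;  46404 + 6912 = 53316;  239098 + 53316 = 292414;  985392 + 292414 = 1277806;  3451176 + 1277806 = 4728982
6912 + 480 = 7392;  53316 + 7392 = 60708;  292414 + 60708 = 353122;  1277806 + 353122 = 1630928;  4728982 + 1630928 = 6359910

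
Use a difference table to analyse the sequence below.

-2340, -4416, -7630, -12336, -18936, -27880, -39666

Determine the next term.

-54840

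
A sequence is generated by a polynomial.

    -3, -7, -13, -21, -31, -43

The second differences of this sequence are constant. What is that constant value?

-2

First differences: -4, -6, -8, -10, -12
Second differences: -2, -2, -2, -2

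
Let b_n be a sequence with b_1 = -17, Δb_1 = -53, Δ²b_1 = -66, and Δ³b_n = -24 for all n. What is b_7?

Build the table forward from the leading diagonal:
Third differences: -24  -24  -24  -24  -24  -24  -24
Second differences: -66  -90  -114  -138  -162  -186  -210
First differences: -53  -119  -209  -323  -461  -623  -809
b: -17  -70  -189  -398  -721  -1182  -1805

-1805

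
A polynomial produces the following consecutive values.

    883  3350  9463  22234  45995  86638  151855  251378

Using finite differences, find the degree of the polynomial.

5

D1: 2467, 6113, 12771, 23761, 40643, 65217, 99523
D2: 3646, 6658, 10990, 16882, 24574, 34306
D3: 3012, 4332, 5892, 7692, 9732
D4: 1320, 1560, 1800, 2040
D5: 240, 240, 240
The fifth differences are constant, so the polynomial has degree 5.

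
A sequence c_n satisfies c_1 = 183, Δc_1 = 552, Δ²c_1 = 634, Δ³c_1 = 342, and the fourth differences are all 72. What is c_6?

13063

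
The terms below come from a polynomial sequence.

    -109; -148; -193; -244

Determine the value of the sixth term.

-364

First differences: -39, -45, -51
Second differences: -6, -6
The second differences are constant (-6).
-51 − 6 = -57;  -244 − 57 = -301
-57 − 6 = -63;  -301 − 63 = -364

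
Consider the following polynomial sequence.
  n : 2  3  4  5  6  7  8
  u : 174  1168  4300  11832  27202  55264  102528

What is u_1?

-8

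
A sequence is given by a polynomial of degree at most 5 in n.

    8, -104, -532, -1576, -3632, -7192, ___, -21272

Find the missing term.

Using the first 6 terms:
D1: -112, -428, -1044, -2056, -3560
D2: -316, -616, -1012, -1504
D3: -300, -396, -492
D4: -96, -96
Constant fourth difference = -96.
Extend forward: -492 − 96 = -588;  -1504 − 588 = -2092;  -3560 − 2092 = -5652;  -7192 − 5652 = -12844

-12844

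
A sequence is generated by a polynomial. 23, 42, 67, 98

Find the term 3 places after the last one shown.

227

First differences: 19, 25, 31
Second differences: 6, 6
Second differences constant at 6.
31 + 6 = 37;  98 + 37 = 135
37 + 6 = 43;  135 + 43 = 178
43 + 6 = 49;  178 + 49 = 227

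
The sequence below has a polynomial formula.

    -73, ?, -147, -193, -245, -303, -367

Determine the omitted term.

-107

Using the last 5 terms:
Δ: -46, -52, -58, -64
Δ²: -6, -6, -6
Constant second difference = -6.
Extend backward: -46 + 6 = -40;  -147 + 40 = -107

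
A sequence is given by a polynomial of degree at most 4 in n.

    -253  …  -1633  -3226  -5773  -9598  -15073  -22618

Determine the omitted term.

-718

Using the last 6 terms:
-1593  -2547  -3825  -5475  -7545
-954  -1278  -1650  -2070
-324  -372  -420
-48  -48
Constant fourth difference = -48.
Extend backward: -324 + 48 = -276;  -954 + 276 = -678;  -1593 + 678 = -915;  -1633 + 915 = -718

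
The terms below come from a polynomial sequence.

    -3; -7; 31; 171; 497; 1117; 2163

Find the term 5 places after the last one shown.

First differences: -4, 38, 140, 326, 620, 1046
Second differences: 42, 102, 186, 294, 426
Third differences: 60, 84, 108, 132
Fourth differences: 24, 24, 24
Fourth differences constant at 24.
132 + 24 = 156;  426 + 156 = 582;  1046 + 582 = 1628;  2163 + 1628 = 3791
156 + 24 = 180;  582 + 180 = 762;  1628 + 762 = 2390;  3791 + 2390 = 6181
180 + 24 = 204;  762 + 204 = 966;  2390 + 966 = 3356;  6181 + 3356 = 9537
204 + 24 = 228;  966 + 228 = 1194;  3356 + 1194 = 4550;  9537 + 4550 = 14087
228 + 24 = 252;  1194 + 252 = 1446;  4550 + 1446 = 5996;  14087 + 5996 = 20083

20083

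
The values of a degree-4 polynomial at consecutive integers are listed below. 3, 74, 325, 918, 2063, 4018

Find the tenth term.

Δ: 71, 251, 593, 1145, 1955
Δ²: 180, 342, 552, 810
Δ³: 162, 210, 258
Δ⁴: 48, 48
Fourth differences constant at 48.
258 + 48 = 306;  810 + 306 = 1116;  1955 + 1116 = 3071;  4018 + 3071 = 7089
306 + 48 = 354;  1116 + 354 = 1470;  3071 + 1470 = 4541;  7089 + 4541 = 11630
354 + 48 = 402;  1470 + 402 = 1872;  4541 + 1872 = 6413;  11630 + 6413 = 18043
402 + 48 = 450;  1872 + 450 = 2322;  6413 + 2322 = 8735;  18043 + 8735 = 26778

26778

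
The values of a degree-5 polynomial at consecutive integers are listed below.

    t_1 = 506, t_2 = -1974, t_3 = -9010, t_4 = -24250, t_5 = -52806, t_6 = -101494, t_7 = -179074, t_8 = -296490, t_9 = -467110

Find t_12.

-1473274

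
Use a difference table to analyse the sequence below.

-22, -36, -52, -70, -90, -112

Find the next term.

First differences: -14, -16, -18, -20, -22
Second differences: -2, -2, -2, -2
Constant second difference = -2, so extend:
-22 − 2 = -24;  -112 − 24 = -136

-136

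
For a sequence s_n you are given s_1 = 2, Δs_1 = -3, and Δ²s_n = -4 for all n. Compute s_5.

-34

Build the table forward from the leading diagonal:
Δ²: -4  -4  -4  -4  -4
Δ: -3  -7  -11  -15  -19
s: 2  -1  -8  -19  -34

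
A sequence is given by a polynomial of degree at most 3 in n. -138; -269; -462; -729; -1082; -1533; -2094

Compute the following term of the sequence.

-2777

D1: -131  -193  -267  -353  -451  -561
D2: -62  -74  -86  -98  -110
D3: -12  -12  -12  -12
Constant third difference = -12, so extend:
-110 − 12 = -122;  -561 − 122 = -683;  -2094 − 683 = -2777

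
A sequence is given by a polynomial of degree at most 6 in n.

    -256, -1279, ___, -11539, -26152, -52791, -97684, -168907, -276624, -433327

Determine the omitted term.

-4332

Using the last 7 terms:
First differences: -14613, -26639, -44893, -71223, -107717, -156703
Second differences: -12026, -18254, -26330, -36494, -48986
Third differences: -6228, -8076, -10164, -12492
Fourth differences: -1848, -2088, -2328
Fifth differences: -240, -240
Constant fifth difference = -240.
Extend backward: -1848 + 240 = -1608;  -6228 + 1608 = -4620;  -12026 + 4620 = -7406;  -14613 + 7406 = -7207;  -11539 + 7207 = -4332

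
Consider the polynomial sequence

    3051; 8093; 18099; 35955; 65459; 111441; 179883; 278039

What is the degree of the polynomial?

5042, 10006, 17856, 29504, 45982, 68442, 98156
4964, 7850, 11648, 16478, 22460, 29714
2886, 3798, 4830, 5982, 7254
912, 1032, 1152, 1272
120, 120, 120
The fifth differences are constant, so the polynomial has degree 5.

5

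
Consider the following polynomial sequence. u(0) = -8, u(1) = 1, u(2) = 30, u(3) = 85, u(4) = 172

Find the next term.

297

Δ: 9 , 29 , 55 , 87
Δ²: 20 , 26 , 32
Δ³: 6 , 6
Third differences constant at 6.
32 + 6 = 38;  87 + 38 = 125;  172 + 125 = 297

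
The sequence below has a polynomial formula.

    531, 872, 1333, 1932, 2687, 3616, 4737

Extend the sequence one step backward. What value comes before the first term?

292

341, 461, 599, 755, 929, 1121
120, 138, 156, 174, 192
18, 18, 18, 18
The third differences are constant at 18.
Work back: 120 − 18 = 102;  341 − 102 = 239;  531 − 239 = 292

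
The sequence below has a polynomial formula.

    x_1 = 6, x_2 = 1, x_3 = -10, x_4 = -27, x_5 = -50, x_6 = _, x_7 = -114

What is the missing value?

-79

Using the first 5 terms:
D1: -5, -11, -17, -23
D2: -6, -6, -6
Constant second difference = -6.
Extend forward: -23 − 6 = -29;  -50 − 29 = -79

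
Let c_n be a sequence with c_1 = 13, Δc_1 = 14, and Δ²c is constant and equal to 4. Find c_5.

93

Build the table forward from the leading diagonal:
Δ²: 4  4  4  4  4
Δ: 14  18  22  26  30
c: 13  27  45  67  93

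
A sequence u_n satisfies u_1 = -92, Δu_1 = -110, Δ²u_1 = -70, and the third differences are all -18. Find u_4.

-650

Build the table forward from the leading diagonal:
D3: -18  -18  -18  -18
D2: -70  -88  -106  -124
D1: -110  -180  -268  -374
u: -92  -202  -382  -650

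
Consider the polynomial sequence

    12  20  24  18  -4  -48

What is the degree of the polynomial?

First differences: 8, 4, -6, -22, -44
Second differences: -4, -10, -16, -22
Third differences: -6, -6, -6
The third differences are constant, so the polynomial has degree 3.

3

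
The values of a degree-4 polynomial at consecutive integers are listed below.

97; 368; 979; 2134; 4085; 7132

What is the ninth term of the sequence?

26569

D1: 271, 611, 1155, 1951, 3047
D2: 340, 544, 796, 1096
D3: 204, 252, 300
D4: 48, 48
Fourth differences constant at 48.
300 + 48 = 348;  1096 + 348 = 1444;  3047 + 1444 = 4491;  7132 + 4491 = 11623
348 + 48 = 396;  1444 + 396 = 1840;  4491 + 1840 = 6331;  11623 + 6331 = 17954
396 + 48 = 444;  1840 + 444 = 2284;  6331 + 2284 = 8615;  17954 + 8615 = 26569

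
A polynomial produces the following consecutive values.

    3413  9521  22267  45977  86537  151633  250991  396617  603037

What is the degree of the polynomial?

5

6108, 12746, 23710, 40560, 65096, 99358, 145626, 206420
6638, 10964, 16850, 24536, 34262, 46268, 60794
4326, 5886, 7686, 9726, 12006, 14526
1560, 1800, 2040, 2280, 2520
240, 240, 240, 240
The fifth differences are constant, so the polynomial has degree 5.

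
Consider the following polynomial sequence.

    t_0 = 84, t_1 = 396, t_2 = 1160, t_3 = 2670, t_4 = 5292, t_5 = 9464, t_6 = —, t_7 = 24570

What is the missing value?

Using the first 6 terms:
D1: 312  764  1510  2622  4172
D2: 452  746  1112  1550
D3: 294  366  438
D4: 72  72
Constant fourth difference = 72.
Extend forward: 438 + 72 = 510;  1550 + 510 = 2060;  4172 + 2060 = 6232;  9464 + 6232 = 15696

15696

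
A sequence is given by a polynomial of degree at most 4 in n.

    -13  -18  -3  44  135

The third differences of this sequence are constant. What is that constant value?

12

First differences: -5, 15, 47, 91
Second differences: 20, 32, 44
Third differences: 12, 12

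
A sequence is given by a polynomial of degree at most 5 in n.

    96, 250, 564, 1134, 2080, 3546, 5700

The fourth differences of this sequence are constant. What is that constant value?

Δ: 154, 314, 570, 946, 1466, 2154
Δ²: 160, 256, 376, 520, 688
Δ³: 96, 120, 144, 168
Δ⁴: 24, 24, 24

24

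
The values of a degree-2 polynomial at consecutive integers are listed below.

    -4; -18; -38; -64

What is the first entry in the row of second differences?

-6

First differences: -14, -20, -26
Second differences: -6, -6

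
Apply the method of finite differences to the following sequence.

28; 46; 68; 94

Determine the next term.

124

D1: 18 , 22 , 26
D2: 4 , 4
The second differences are constant (4).
26 + 4 = 30;  94 + 30 = 124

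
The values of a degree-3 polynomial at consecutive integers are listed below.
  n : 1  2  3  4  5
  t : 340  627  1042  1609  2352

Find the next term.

D1: 287 , 415 , 567 , 743
D2: 128 , 152 , 176
D3: 24 , 24
Constant third difference = 24, so extend:
176 + 24 = 200;  743 + 200 = 943;  2352 + 943 = 3295

3295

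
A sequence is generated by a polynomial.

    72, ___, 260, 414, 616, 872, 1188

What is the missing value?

Using the last 5 terms:
First differences: 154  202  256  316
Second differences: 48  54  60
Third differences: 6  6
Constant third difference = 6.
Extend backward: 48 − 6 = 42;  154 − 42 = 112;  260 − 112 = 148

148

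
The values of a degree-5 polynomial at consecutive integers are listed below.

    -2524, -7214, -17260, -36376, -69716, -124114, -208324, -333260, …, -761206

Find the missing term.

-512236

Using the first 8 terms:
-4690  -10046  -19116  -33340  -54398  -84210  -124936
-5356  -9070  -14224  -21058  -29812  -40726
-3714  -5154  -6834  -8754  -10914
-1440  -1680  -1920  -2160
-240  -240  -240
Constant fifth difference = -240.
Extend forward: -2160 − 240 = -2400;  -10914 − 2400 = -13314;  -40726 − 13314 = -54040;  -124936 − 54040 = -178976;  -333260 − 178976 = -512236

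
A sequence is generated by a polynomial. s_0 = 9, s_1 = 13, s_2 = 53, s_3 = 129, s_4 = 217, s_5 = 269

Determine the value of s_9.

-1683

Δ: 4, 40, 76, 88, 52
Δ²: 36, 36, 12, -36
Δ³: 0, -24, -48
Δ⁴: -24, -24
Constant fourth difference = -24, so extend:
-48 − 24 = -72;  -36 − 72 = -108;  52 − 108 = -56;  269 − 56 = 213
-72 − 24 = -96;  -108 − 96 = -204;  -56 − 204 = -260;  213 − 260 = -47
-96 − 24 = -120;  -204 − 120 = -324;  -260 − 324 = -584;  -47 − 584 = -631
-120 − 24 = -144;  -324 − 144 = -468;  -584 − 468 = -1052;  -631 − 1052 = -1683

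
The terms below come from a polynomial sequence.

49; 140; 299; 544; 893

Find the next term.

1364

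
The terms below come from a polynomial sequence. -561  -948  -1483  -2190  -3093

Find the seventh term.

Δ: -387, -535, -707, -903
Δ²: -148, -172, -196
Δ³: -24, -24
The third differences are constant (-24).
-196 − 24 = -220;  -903 − 220 = -1123;  -3093 − 1123 = -4216
-220 − 24 = -244;  -1123 − 244 = -1367;  -4216 − 1367 = -5583

-5583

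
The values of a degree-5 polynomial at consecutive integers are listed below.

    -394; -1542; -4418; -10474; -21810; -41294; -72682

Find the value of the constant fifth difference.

-120

Δ: -1148, -2876, -6056, -11336, -19484, -31388
Δ²: -1728, -3180, -5280, -8148, -11904
Δ³: -1452, -2100, -2868, -3756
Δ⁴: -648, -768, -888
Δ⁵: -120, -120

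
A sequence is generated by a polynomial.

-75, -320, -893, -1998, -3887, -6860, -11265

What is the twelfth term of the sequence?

-70310

Δ: -245, -573, -1105, -1889, -2973, -4405
Δ²: -328, -532, -784, -1084, -1432
Δ³: -204, -252, -300, -348
Δ⁴: -48, -48, -48
Fourth differences constant at -48.
-348 − 48 = -396;  -1432 − 396 = -1828;  -4405 − 1828 = -6233;  -11265 − 6233 = -17498
-396 − 48 = -444;  -1828 − 444 = -2272;  -6233 − 2272 = -8505;  -17498 − 8505 = -26003
-444 − 48 = -492;  -2272 − 492 = -2764;  -8505 − 2764 = -11269;  -26003 − 11269 = -37272
-492 − 48 = -540;  -2764 − 540 = -3304;  -11269 − 3304 = -14573;  -37272 − 14573 = -51845
-540 − 48 = -588;  -3304 − 588 = -3892;  -14573 − 3892 = -18465;  -51845 − 18465 = -70310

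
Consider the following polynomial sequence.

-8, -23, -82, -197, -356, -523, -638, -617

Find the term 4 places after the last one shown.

3347

Δ: -15, -59, -115, -159, -167, -115, 21
Δ²: -44, -56, -44, -8, 52, 136
Δ³: -12, 12, 36, 60, 84
Δ⁴: 24, 24, 24, 24
Fourth differences constant at 24.
84 + 24 = 108;  136 + 108 = 244;  21 + 244 = 265;  -617 + 265 = -352
108 + 24 = 132;  244 + 132 = 376;  265 + 376 = 641;  -352 + 641 = 289
132 + 24 = 156;  376 + 156 = 532;  641 + 532 = 1173;  289 + 1173 = 1462
156 + 24 = 180;  532 + 180 = 712;  1173 + 712 = 1885;  1462 + 1885 = 3347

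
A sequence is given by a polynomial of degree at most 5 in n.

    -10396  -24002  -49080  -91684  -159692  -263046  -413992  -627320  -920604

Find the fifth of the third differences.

Δ: -13606, -25078, -42604, -68008, -103354, -150946, -213328, -293284
Δ²: -11472, -17526, -25404, -35346, -47592, -62382, -79956
Δ³: -6054, -7878, -9942, -12246, -14790, -17574
Δ⁴: -1824, -2064, -2304, -2544, -2784
Δ⁵: -240, -240, -240, -240

-14790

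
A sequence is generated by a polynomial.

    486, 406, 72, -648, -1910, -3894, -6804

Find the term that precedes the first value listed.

First differences: -80, -334, -720, -1262, -1984, -2910
Second differences: -254, -386, -542, -722, -926
Third differences: -132, -156, -180, -204
Fourth differences: -24, -24, -24
The fourth differences are constant at -24.
Work back: -132 + 24 = -108;  -254 + 108 = -146;  -80 + 146 = 66;  486 − 66 = 420

420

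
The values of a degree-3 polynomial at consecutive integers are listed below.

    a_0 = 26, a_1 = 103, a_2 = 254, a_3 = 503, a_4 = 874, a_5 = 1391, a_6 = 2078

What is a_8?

Δ: 77, 151, 249, 371, 517, 687
Δ²: 74, 98, 122, 146, 170
Δ³: 24, 24, 24, 24
Constant third difference = 24, so extend:
170 + 24 = 194;  687 + 194 = 881;  2078 + 881 = 2959
194 + 24 = 218;  881 + 218 = 1099;  2959 + 1099 = 4058

4058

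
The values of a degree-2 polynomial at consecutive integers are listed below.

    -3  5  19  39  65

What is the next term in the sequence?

8, 14, 20, 26
6, 6, 6
Constant second difference = 6, so extend:
26 + 6 = 32;  65 + 32 = 97

97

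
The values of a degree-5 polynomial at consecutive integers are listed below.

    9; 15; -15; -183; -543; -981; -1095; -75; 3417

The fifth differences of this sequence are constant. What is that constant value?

First differences: 6, -30, -168, -360, -438, -114, 1020, 3492
Second differences: -36, -138, -192, -78, 324, 1134, 2472
Third differences: -102, -54, 114, 402, 810, 1338
Fourth differences: 48, 168, 288, 408, 528
Fifth differences: 120, 120, 120, 120

120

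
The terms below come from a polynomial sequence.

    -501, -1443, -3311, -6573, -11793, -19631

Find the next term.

First differences: -942, -1868, -3262, -5220, -7838
Second differences: -926, -1394, -1958, -2618
Third differences: -468, -564, -660
Fourth differences: -96, -96
The fourth differences are constant (-96).
-660 − 96 = -756;  -2618 − 756 = -3374;  -7838 − 3374 = -11212;  -19631 − 11212 = -30843

-30843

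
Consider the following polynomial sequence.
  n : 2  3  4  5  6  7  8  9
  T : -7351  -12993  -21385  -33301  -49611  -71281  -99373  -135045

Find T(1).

-3781

Δ: -5642, -8392, -11916, -16310, -21670, -28092, -35672
Δ²: -2750, -3524, -4394, -5360, -6422, -7580
Δ³: -774, -870, -966, -1062, -1158
Δ⁴: -96, -96, -96, -96
The fourth differences are constant at -96.
Work back: -774 + 96 = -678;  -2750 + 678 = -2072;  -5642 + 2072 = -3570;  -7351 + 3570 = -3781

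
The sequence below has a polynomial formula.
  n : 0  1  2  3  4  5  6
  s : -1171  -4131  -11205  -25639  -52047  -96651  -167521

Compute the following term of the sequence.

-274815

D1: -2960, -7074, -14434, -26408, -44604, -70870
D2: -4114, -7360, -11974, -18196, -26266
D3: -3246, -4614, -6222, -8070
D4: -1368, -1608, -1848
D5: -240, -240
Fifth differences constant at -240.
-1848 − 240 = -2088;  -8070 − 2088 = -10158;  -26266 − 10158 = -36424;  -70870 − 36424 = -107294;  -167521 − 107294 = -274815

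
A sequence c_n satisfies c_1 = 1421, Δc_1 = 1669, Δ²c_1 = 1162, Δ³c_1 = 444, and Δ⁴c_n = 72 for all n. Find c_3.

5921

Build the table forward from the leading diagonal:
Fourth differences: 72  72  72
Third differences: 444  516  588
Second differences: 1162  1606  2122
First differences: 1669  2831  4437
c: 1421  3090  5921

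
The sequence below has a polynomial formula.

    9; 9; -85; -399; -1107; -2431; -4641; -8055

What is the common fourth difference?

First differences: 0, -94, -314, -708, -1324, -2210, -3414
Second differences: -94, -220, -394, -616, -886, -1204
Third differences: -126, -174, -222, -270, -318
Fourth differences: -48, -48, -48, -48

-48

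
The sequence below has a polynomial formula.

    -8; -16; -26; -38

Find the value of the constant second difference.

First differences: -8, -10, -12
Second differences: -2, -2

-2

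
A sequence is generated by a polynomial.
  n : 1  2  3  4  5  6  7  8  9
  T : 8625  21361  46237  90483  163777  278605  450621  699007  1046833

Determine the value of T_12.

Δ: 12736, 24876, 44246, 73294, 114828, 172016, 248386, 347826
Δ²: 12140, 19370, 29048, 41534, 57188, 76370, 99440
Δ³: 7230, 9678, 12486, 15654, 19182, 23070
Δ⁴: 2448, 2808, 3168, 3528, 3888
Δ⁵: 360, 360, 360, 360
The fifth differences are constant (360).
3888 + 360 = 4248;  23070 + 4248 = 27318;  99440 + 27318 = 126758;  347826 + 126758 = 474584;  1046833 + 474584 = 1521417
4248 + 360 = 4608;  27318 + 4608 = 31926;  126758 + 31926 = 158684;  474584 + 158684 = 633268;  1521417 + 633268 = 2154685
4608 + 360 = 4968;  31926 + 4968 = 36894;  158684 + 36894 = 195578;  633268 + 195578 = 828846;  2154685 + 828846 = 2983531

2983531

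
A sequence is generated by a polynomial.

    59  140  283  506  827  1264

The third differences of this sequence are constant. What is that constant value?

First differences: 81, 143, 223, 321, 437
Second differences: 62, 80, 98, 116
Third differences: 18, 18, 18

18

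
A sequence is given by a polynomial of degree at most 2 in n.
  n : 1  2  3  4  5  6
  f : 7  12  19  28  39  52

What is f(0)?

D1: 5  7  9  11  13
D2: 2  2  2  2
The second differences are constant at 2.
Work back: 5 − 2 = 3;  7 − 3 = 4

4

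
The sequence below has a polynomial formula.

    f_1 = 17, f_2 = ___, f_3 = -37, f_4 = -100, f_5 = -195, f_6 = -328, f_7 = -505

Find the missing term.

Using the last 5 terms:
-63  -95  -133  -177
-32  -38  -44
-6  -6
Constant third difference = -6.
Extend backward: -32 + 6 = -26;  -63 + 26 = -37;  -37 + 37 = 0

0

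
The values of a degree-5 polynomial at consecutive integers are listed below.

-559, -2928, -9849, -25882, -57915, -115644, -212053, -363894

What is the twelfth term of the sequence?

-2019378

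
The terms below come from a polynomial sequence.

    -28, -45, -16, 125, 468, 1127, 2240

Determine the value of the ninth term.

Δ: -17  29  141  343  659  1113
Δ²: 46  112  202  316  454
Δ³: 66  90  114  138
Δ⁴: 24  24  24
The fourth differences are constant (24).
138 + 24 = 162;  454 + 162 = 616;  1113 + 616 = 1729;  2240 + 1729 = 3969
162 + 24 = 186;  616 + 186 = 802;  1729 + 802 = 2531;  3969 + 2531 = 6500

6500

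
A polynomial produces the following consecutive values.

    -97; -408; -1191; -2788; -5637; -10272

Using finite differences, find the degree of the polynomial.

4

D1: -311, -783, -1597, -2849, -4635
D2: -472, -814, -1252, -1786
D3: -342, -438, -534
D4: -96, -96
The fourth differences are constant, so the polynomial has degree 4.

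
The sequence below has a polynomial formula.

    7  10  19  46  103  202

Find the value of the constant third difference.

D1: 3, 9, 27, 57, 99
D2: 6, 18, 30, 42
D3: 12, 12, 12

12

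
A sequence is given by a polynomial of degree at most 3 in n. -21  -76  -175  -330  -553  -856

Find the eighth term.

-1750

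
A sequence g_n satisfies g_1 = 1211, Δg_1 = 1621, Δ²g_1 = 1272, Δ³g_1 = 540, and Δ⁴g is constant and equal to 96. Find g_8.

Build the table forward from the leading diagonal:
D4: 96, 96, 96, 96, 96, 96, 96, 96
D3: 540, 636, 732, 828, 924, 1020, 1116, 1212
D2: 1272, 1812, 2448, 3180, 4008, 4932, 5952, 7068
D1: 1621, 2893, 4705, 7153, 10333, 14341, 19273, 25225
g: 1211, 2832, 5725, 10430, 17583, 27916, 42257, 61530

61530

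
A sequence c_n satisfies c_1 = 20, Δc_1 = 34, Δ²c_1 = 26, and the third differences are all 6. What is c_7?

734

Build the table forward from the leading diagonal:
Third differences: 6  6  6  6  6  6  6
Second differences: 26  32  38  44  50  56  62
First differences: 34  60  92  130  174  224  280
c: 20  54  114  206  336  510  734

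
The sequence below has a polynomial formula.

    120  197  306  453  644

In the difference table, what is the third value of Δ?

147

First differences: 77, 109, 147, 191
Second differences: 32, 38, 44
Third differences: 6, 6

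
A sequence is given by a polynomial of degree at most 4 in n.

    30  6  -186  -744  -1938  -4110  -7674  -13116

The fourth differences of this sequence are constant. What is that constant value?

D1: -24, -192, -558, -1194, -2172, -3564, -5442
D2: -168, -366, -636, -978, -1392, -1878
D3: -198, -270, -342, -414, -486
D4: -72, -72, -72, -72

-72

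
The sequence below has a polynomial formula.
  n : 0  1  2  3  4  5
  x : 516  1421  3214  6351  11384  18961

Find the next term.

29826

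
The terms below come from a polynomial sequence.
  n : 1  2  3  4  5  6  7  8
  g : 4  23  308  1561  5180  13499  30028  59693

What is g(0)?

19  285  1253  3619  8319  16529  29665
266  968  2366  4700  8210  13136
702  1398  2334  3510  4926
696  936  1176  1416
240  240  240
The fifth differences are constant at 240.
Work back: 696 − 240 = 456;  702 − 456 = 246;  266 − 246 = 20;  19 − 20 = -1;  4 + 1 = 5

5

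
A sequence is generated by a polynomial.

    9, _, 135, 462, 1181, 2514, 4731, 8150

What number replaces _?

Using the last 6 terms:
First differences: 327  719  1333  2217  3419
Second differences: 392  614  884  1202
Third differences: 222  270  318
Fourth differences: 48  48
Constant fourth difference = 48.
Extend backward: 222 − 48 = 174;  392 − 174 = 218;  327 − 218 = 109;  135 − 109 = 26

26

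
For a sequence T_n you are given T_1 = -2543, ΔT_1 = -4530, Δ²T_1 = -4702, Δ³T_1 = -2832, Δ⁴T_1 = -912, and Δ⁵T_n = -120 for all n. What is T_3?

-16305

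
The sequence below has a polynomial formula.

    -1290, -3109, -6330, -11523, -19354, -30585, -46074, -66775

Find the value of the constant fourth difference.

-96

Δ: -1819, -3221, -5193, -7831, -11231, -15489, -20701
Δ²: -1402, -1972, -2638, -3400, -4258, -5212
Δ³: -570, -666, -762, -858, -954
Δ⁴: -96, -96, -96, -96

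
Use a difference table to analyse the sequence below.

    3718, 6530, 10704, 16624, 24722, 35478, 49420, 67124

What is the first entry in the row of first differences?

D1: 2812, 4174, 5920, 8098, 10756, 13942, 17704
D2: 1362, 1746, 2178, 2658, 3186, 3762
D3: 384, 432, 480, 528, 576
D4: 48, 48, 48, 48

2812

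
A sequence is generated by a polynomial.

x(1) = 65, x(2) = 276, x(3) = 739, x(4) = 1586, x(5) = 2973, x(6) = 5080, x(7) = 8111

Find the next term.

First differences: 211, 463, 847, 1387, 2107, 3031
Second differences: 252, 384, 540, 720, 924
Third differences: 132, 156, 180, 204
Fourth differences: 24, 24, 24
Fourth differences constant at 24.
204 + 24 = 228;  924 + 228 = 1152;  3031 + 1152 = 4183;  8111 + 4183 = 12294

12294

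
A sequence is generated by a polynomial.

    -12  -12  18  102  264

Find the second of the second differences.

54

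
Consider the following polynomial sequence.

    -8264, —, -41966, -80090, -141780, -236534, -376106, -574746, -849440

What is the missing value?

-19926

Using the last 7 terms:
First differences: -38124  -61690  -94754  -139572  -198640  -274694
Second differences: -23566  -33064  -44818  -59068  -76054
Third differences: -9498  -11754  -14250  -16986
Fourth differences: -2256  -2496  -2736
Fifth differences: -240  -240
Constant fifth difference = -240.
Extend backward: -2256 + 240 = -2016;  -9498 + 2016 = -7482;  -23566 + 7482 = -16084;  -38124 + 16084 = -22040;  -41966 + 22040 = -19926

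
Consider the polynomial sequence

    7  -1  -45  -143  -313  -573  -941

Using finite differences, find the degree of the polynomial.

3

D1: -8, -44, -98, -170, -260, -368
D2: -36, -54, -72, -90, -108
D3: -18, -18, -18, -18
The third differences are constant, so the polynomial has degree 3.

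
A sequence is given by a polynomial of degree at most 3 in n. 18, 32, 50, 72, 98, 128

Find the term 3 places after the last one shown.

242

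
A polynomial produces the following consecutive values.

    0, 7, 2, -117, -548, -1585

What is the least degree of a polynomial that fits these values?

7, -5, -119, -431, -1037
-12, -114, -312, -606
-102, -198, -294
-96, -96
The fourth differences are constant, so the polynomial has degree 4.

4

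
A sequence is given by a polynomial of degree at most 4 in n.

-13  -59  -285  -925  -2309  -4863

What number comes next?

-9109

Δ: -46, -226, -640, -1384, -2554
Δ²: -180, -414, -744, -1170
Δ³: -234, -330, -426
Δ⁴: -96, -96
Fourth differences constant at -96.
-426 − 96 = -522;  -1170 − 522 = -1692;  -2554 − 1692 = -4246;  -4863 − 4246 = -9109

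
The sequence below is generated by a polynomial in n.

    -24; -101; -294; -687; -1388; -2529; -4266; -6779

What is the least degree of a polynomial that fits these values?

4

D1: -77, -193, -393, -701, -1141, -1737, -2513
D2: -116, -200, -308, -440, -596, -776
D3: -84, -108, -132, -156, -180
D4: -24, -24, -24, -24
The fourth differences are constant, so the polynomial has degree 4.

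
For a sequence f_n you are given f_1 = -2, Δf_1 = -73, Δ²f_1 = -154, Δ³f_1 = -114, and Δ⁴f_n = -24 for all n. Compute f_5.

-1698

Build the table forward from the leading diagonal:
Fourth differences: -24  -24  -24  -24  -24
Third differences: -114  -138  -162  -186  -210
Second differences: -154  -268  -406  -568  -754
First differences: -73  -227  -495  -901  -1469
f: -2  -75  -302  -797  -1698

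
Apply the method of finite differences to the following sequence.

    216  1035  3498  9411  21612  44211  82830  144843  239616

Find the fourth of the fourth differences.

1752

D1: 819, 2463, 5913, 12201, 22599, 38619, 62013, 94773
D2: 1644, 3450, 6288, 10398, 16020, 23394, 32760
D3: 1806, 2838, 4110, 5622, 7374, 9366
D4: 1032, 1272, 1512, 1752, 1992
D5: 240, 240, 240, 240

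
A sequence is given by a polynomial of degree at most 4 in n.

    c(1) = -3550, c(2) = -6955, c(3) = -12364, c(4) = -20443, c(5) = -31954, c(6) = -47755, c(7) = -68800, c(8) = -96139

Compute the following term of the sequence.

-3405  -5409  -8079  -11511  -15801  -21045  -27339
-2004  -2670  -3432  -4290  -5244  -6294
-666  -762  -858  -954  -1050
-96  -96  -96  -96
The fourth differences are constant (-96).
-1050 − 96 = -1146;  -6294 − 1146 = -7440;  -27339 − 7440 = -34779;  -96139 − 34779 = -130918

-130918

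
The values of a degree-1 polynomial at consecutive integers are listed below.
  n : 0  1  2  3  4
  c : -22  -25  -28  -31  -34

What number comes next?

-37

Δ: -3, -3, -3, -3
Constant first difference = -3, so extend:
-34 − 3 = -37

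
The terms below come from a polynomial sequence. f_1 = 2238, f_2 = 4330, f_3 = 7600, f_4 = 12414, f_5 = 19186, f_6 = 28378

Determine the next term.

40500

2092  3270  4814  6772  9192
1178  1544  1958  2420
366  414  462
48  48
Constant fourth difference = 48, so extend:
462 + 48 = 510;  2420 + 510 = 2930;  9192 + 2930 = 12122;  28378 + 12122 = 40500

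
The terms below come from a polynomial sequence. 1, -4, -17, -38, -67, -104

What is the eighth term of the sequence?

-202

D1: -5, -13, -21, -29, -37
D2: -8, -8, -8, -8
Constant second difference = -8, so extend:
-37 − 8 = -45;  -104 − 45 = -149
-45 − 8 = -53;  -149 − 53 = -202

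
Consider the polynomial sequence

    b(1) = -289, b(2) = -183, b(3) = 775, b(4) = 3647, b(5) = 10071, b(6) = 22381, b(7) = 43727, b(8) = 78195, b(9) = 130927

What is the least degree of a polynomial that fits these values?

5

106, 958, 2872, 6424, 12310, 21346, 34468, 52732
852, 1914, 3552, 5886, 9036, 13122, 18264
1062, 1638, 2334, 3150, 4086, 5142
576, 696, 816, 936, 1056
120, 120, 120, 120
The fifth differences are constant, so the polynomial has degree 5.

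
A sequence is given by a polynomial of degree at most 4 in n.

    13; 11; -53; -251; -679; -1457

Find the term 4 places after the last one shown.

-11309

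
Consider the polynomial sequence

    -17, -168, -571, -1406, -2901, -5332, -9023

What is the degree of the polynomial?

4

Δ: -151, -403, -835, -1495, -2431, -3691
Δ²: -252, -432, -660, -936, -1260
Δ³: -180, -228, -276, -324
Δ⁴: -48, -48, -48
The fourth differences are constant, so the polynomial has degree 4.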